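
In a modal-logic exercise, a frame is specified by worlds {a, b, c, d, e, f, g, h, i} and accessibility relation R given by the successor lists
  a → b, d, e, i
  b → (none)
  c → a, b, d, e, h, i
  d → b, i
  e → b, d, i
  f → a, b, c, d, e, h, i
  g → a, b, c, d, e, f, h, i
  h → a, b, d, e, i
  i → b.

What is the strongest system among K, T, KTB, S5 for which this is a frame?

Reflexive (axiom T): no — a is not related to itself.
Symmetric (axiom B): no — a R b but not b R a.
Euclidean (axiom 5): no — a R b and a R d, but not b R d.
So F validates K; T would additionally require R to be reflexive. The strongest is K.

K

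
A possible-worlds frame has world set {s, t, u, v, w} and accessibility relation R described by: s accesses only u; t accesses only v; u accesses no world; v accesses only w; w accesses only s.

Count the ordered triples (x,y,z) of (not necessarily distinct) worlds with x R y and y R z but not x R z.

Enumerating: (t,v,w), (v,w,s), (w,s,u).

3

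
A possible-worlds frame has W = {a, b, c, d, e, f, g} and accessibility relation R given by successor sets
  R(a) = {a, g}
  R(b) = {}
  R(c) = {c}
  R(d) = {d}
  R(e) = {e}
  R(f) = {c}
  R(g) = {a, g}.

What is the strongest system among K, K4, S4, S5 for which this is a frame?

K4

Transitive (axiom 4): yes — every two-step R-path is closed by a direct edge.
Reflexive (axiom T): no — b is not related to itself.
Euclidean (axiom 5): yes — any two successors of a common world are R-related.
So F validates K, K4; S4 would additionally require R to be reflexive. The strongest is K4.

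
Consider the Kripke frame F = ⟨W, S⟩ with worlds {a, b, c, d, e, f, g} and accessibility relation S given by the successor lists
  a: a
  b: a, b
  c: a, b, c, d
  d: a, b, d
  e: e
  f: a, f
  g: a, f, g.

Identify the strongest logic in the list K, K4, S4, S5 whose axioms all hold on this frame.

Transitive (axiom 4): yes — every two-step S-path is closed by a direct edge.
Reflexive (axiom T): yes — every world is S-related to itself.
Euclidean (axiom 5): no — c S a and c S b, but not a S b.
So F validates K, K4, S4; S5 would additionally require S to be Euclidean. The strongest is S4.

S4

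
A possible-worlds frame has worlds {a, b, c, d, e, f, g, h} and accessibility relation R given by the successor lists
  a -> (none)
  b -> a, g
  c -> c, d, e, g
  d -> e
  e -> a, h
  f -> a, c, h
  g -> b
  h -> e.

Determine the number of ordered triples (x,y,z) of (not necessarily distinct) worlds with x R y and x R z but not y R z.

30

Enumerating: (b,a,a), (b,a,g), (b,g,a), (b,g,g), (c,d,c), (c,d,d), (c,d,g), (c,e,c), (c,e,d), (c,e,e), (c,e,g), (c,g,c), … and 18 more.
Total: 30.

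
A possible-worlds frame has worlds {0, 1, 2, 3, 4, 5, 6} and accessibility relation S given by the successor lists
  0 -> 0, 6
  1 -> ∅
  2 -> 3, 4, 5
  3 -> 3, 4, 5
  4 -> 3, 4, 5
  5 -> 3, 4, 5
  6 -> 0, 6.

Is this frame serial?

No

Serial: no — 1 has no S-successor.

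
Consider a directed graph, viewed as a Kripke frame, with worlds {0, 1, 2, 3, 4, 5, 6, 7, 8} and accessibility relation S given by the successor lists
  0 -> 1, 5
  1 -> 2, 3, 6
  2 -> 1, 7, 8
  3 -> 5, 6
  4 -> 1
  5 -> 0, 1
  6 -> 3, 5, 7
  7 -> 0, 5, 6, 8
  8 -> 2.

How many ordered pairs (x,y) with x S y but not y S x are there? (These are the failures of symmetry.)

Enumerating: (0,1), (1,3), (1,6), (2,7), (3,5), (4,1), (5,1), (6,5), (7,0), (7,5), (7,8).

11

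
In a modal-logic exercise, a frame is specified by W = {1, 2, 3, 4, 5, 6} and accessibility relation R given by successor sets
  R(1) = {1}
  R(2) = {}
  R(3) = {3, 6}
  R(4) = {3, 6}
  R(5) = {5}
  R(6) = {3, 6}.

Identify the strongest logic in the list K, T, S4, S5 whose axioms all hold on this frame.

Reflexive (axiom T): no — 2 is not related to itself.
Transitive (axiom 4): yes — every two-step R-path is closed by a direct edge.
Euclidean (axiom 5): yes — any two successors of a common world are R-related.
So F validates K; T would additionally require R to be reflexive. The strongest is K.

K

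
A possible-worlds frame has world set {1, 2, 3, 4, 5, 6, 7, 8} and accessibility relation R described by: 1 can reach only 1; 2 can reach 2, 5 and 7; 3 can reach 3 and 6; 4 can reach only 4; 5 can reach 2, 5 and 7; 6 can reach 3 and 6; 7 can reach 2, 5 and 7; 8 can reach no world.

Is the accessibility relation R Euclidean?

Yes

Euclidean: yes — any two successors of a common world are R-related.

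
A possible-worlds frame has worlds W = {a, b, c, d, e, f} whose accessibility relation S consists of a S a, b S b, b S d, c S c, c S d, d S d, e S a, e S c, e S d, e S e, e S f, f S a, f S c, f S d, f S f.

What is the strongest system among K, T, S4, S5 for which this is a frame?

S4

Reflexive (axiom T): yes — every world is S-related to itself.
Transitive (axiom 4): yes — every two-step S-path is closed by a direct edge.
Euclidean (axiom 5): no — e S a and e S c, but not a S c.
So F validates K, T, S4; S5 would additionally require S to be Euclidean. The strongest is S4.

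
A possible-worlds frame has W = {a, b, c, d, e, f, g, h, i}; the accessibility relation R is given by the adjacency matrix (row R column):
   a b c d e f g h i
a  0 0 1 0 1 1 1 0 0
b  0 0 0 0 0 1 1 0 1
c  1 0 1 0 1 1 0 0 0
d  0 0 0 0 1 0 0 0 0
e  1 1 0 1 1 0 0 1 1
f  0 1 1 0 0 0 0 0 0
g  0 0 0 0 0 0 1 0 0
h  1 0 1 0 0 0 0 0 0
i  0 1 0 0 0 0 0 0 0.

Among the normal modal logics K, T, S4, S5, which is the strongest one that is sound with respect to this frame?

Reflexive (axiom T): no — a is not related to itself.
Transitive (axiom 4): no — a R e and e R b, but not a R b.
Euclidean (axiom 5): no — a R c and a R g, but not c R g.
So F validates K; T would additionally require R to be reflexive. The strongest is K.

K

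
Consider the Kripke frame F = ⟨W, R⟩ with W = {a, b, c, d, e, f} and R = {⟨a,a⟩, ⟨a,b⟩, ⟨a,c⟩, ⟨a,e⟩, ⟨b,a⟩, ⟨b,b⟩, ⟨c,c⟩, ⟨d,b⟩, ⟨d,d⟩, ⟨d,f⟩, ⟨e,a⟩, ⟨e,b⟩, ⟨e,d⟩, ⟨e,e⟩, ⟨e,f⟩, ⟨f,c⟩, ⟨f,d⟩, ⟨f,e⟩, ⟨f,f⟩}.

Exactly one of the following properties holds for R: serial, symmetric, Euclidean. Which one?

serial

Serial: yes — every world has a successor (e.g. a R a).
Symmetric: no — a R c but not c R a.
Euclidean: no — a R b and a R c, but not b R c.
Only serial holds.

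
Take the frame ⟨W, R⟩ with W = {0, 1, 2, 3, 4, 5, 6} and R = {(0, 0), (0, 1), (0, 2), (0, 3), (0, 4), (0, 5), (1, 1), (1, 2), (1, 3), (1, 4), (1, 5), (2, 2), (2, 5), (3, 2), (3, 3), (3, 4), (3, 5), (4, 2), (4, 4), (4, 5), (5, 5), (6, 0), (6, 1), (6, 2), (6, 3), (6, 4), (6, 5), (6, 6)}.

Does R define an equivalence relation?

No

Reflexive: yes — every world is R-related to itself.
Symmetric: no — 0 R 1 but not 1 R 0.
Transitive: yes — every two-step R-path is closed by a direct edge.
So R is not an equivalence relation.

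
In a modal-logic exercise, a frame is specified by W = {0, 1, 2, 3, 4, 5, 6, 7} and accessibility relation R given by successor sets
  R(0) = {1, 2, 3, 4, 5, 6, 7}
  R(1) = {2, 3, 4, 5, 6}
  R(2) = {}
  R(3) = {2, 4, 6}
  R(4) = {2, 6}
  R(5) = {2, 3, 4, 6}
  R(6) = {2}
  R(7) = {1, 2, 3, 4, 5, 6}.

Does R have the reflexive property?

Reflexive: no — 0 is not related to itself.

No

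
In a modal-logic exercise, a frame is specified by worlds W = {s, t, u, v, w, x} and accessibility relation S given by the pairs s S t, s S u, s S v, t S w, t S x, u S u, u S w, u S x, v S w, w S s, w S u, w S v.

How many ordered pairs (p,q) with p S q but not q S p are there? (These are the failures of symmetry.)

7

Enumerating: (s,t), (s,u), (s,v), (t,w), (t,x), (u,x), (w,s).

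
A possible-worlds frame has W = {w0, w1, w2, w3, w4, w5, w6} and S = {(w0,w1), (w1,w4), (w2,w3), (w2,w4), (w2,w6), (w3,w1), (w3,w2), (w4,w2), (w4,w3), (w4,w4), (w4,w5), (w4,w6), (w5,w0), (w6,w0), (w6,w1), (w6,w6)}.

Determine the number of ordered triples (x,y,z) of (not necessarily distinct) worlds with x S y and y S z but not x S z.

Enumerating: (w0,w1,w4), (w1,w4,w2), (w1,w4,w3), (w1,w4,w5), (w1,w4,w6), (w2,w3,w1), (w2,w3,w2), (w2,w4,w2), (w2,w4,w5), (w2,w6,w0), (w2,w6,w1), (w3,w1,w4), … and 9 more.
Total: 21.

21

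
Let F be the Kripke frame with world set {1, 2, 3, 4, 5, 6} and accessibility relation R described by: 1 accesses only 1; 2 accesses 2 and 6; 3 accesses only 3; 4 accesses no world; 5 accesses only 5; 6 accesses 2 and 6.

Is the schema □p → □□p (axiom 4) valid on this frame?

The schema 4 characterises exactly the transitive frames.
Transitive: yes — every two-step R-path is closed by a direct edge.

Yes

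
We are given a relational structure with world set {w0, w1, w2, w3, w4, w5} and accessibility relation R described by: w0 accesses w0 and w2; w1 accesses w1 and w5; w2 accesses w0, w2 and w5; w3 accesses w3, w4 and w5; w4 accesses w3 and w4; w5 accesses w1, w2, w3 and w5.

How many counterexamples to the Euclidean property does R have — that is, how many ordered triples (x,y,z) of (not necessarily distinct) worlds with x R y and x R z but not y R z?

Enumerating: (w2,w0,w5), (w2,w5,w0), (w3,w4,w5), (w3,w5,w4), (w5,w1,w2), (w5,w1,w3), (w5,w2,w1), (w5,w2,w3), (w5,w3,w1), (w5,w3,w2).

10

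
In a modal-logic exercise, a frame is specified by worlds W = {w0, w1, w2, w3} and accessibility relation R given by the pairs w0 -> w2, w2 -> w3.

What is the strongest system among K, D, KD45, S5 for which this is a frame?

Serial (axiom D): no — w1 has no R-successor.
Euclidean (axiom 5): no — w0 R w2 and w0 R w2, but not w2 R w2.
Transitive (axiom 4): no — w0 R w2 and w2 R w3, but not w0 R w3.
Reflexive (axiom T): no — w0 is not related to itself.
So F validates K; D would additionally require R to be serial. The strongest is K.

K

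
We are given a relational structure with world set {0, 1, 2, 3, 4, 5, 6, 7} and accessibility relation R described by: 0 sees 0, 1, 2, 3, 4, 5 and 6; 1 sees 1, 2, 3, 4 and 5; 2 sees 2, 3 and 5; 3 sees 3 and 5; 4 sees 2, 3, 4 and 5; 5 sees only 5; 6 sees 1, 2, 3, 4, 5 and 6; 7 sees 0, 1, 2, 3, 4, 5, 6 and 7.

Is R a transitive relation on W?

Yes

Transitive: yes — every two-step R-path is closed by a direct edge.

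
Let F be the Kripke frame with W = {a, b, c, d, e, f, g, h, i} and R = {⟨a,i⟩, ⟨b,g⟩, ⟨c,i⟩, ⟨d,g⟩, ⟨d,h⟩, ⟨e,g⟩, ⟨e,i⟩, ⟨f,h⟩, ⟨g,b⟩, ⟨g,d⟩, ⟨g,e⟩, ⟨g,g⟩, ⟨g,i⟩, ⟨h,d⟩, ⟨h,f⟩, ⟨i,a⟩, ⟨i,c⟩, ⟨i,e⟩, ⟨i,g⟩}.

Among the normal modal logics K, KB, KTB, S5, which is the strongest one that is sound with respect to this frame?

Symmetric (axiom B): yes — every pair in R has its reverse in R.
Reflexive (axiom T): no — a is not related to itself.
Euclidean (axiom 5): no — d R g and d R h, but not g R h.
So F validates K, KB; KTB would additionally require R to be reflexive. The strongest is KB.

KB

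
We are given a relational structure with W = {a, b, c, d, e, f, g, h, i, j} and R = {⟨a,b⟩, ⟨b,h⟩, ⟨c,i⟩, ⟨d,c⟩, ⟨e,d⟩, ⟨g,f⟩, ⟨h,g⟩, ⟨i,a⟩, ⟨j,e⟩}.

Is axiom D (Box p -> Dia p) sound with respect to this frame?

No

By correspondence theory, D is valid on a frame iff R is serial.
Serial: no — f has no R-successor.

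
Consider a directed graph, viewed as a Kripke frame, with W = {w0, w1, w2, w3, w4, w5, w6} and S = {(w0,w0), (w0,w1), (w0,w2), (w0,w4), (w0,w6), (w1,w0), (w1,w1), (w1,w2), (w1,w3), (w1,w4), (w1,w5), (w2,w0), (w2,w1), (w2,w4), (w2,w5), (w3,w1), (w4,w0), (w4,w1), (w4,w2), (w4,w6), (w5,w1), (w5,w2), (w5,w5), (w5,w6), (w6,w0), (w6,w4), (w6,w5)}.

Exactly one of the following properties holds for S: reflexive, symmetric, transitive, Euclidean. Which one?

Reflexive: no — w2 is not related to itself.
Symmetric: yes — every pair in S has its reverse in S.
Transitive: no — w0 S w1 and w1 S w3, but not w0 S w3.
Euclidean: no — w0 S w1 and w0 S w6, but not w1 S w6.
Only symmetric holds.

symmetric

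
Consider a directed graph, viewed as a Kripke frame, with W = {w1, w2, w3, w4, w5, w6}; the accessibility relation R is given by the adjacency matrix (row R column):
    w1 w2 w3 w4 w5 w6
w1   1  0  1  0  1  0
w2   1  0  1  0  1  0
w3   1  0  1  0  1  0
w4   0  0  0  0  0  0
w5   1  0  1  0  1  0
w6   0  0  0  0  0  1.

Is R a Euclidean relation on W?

Yes

Euclidean: yes — any two successors of a common world are R-related.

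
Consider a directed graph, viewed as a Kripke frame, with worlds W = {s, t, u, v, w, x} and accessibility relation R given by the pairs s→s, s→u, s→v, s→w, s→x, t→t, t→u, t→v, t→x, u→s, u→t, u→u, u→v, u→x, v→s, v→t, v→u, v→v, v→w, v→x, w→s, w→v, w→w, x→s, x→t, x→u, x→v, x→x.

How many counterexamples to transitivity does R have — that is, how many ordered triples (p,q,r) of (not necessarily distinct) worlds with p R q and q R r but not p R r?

Enumerating: (s,u,t), (s,v,t), (s,x,t), (t,u,s), (t,v,s), (t,v,w), (t,x,s), (u,s,w), (u,v,w), (w,s,u), (w,s,x), (w,v,t), (w,v,u), (w,v,x), (x,s,w), (x,v,w).

16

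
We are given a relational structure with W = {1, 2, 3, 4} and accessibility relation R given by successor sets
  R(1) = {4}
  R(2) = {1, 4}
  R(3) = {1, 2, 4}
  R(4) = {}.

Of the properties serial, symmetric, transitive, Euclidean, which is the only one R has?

Serial: no — 4 has no R-successor.
Symmetric: no — 1 R 4 but not 4 R 1.
Transitive: yes — every two-step R-path is closed by a direct edge.
Euclidean: no — 2 R 4 and 2 R 1, but not 4 R 1.
Only transitive holds.

transitive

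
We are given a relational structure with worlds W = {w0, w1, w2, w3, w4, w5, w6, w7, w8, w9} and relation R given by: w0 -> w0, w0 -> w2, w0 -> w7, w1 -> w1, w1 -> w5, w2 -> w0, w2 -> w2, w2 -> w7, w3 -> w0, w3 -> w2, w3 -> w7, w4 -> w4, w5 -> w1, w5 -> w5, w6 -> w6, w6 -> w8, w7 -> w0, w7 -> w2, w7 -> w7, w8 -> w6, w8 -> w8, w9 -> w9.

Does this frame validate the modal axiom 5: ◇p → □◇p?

Yes

By correspondence theory, 5 is valid on a frame iff R is Euclidean.
Euclidean: yes — any two successors of a common world are R-related.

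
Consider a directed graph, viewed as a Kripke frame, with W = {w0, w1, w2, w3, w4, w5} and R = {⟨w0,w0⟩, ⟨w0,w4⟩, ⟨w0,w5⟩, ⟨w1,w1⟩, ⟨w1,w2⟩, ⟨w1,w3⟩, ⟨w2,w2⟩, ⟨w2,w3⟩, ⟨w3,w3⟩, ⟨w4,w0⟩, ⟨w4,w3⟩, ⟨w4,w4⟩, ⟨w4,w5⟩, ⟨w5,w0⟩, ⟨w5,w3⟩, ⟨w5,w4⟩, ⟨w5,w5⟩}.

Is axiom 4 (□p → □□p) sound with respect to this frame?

The schema 4 characterises exactly the transitive frames.
Transitive: no — w0 R w4 and w4 R w3, but not w0 R w3.

No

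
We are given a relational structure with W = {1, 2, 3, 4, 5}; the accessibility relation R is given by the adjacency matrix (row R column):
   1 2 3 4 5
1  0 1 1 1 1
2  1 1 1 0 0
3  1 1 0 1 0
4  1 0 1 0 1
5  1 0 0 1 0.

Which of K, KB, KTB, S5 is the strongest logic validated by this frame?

Symmetric (axiom B): yes — every pair in R has its reverse in R.
Reflexive (axiom T): no — 1 is not related to itself.
Euclidean (axiom 5): no — 1 R 2 and 1 R 4, but not 2 R 4.
So F validates K, KB; KTB would additionally require R to be reflexive. The strongest is KB.

KB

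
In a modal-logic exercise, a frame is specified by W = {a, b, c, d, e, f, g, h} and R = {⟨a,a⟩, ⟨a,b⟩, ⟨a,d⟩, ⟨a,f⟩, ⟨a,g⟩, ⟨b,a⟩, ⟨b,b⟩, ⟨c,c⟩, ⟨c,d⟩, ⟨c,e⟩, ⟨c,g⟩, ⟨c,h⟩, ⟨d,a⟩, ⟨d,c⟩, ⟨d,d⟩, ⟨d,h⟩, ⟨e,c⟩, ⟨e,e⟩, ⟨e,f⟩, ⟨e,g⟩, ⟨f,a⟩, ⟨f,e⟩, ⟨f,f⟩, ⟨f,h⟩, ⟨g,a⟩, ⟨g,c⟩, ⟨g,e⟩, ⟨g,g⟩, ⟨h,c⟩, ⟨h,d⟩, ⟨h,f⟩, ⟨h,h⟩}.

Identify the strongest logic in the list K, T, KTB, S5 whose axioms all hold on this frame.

Reflexive (axiom T): yes — every world is R-related to itself.
Symmetric (axiom B): yes — every pair in R has its reverse in R.
Euclidean (axiom 5): no — a R b and a R d, but not b R d.
So F validates K, T, KTB; S5 would additionally require R to be Euclidean. The strongest is KTB.

KTB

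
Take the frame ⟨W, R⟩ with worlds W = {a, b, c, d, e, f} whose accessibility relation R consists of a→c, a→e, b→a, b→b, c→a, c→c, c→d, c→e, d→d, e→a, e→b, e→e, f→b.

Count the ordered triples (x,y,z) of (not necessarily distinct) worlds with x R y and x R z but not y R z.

Enumerating: (a,e,c), (b,a,a), (b,a,b), (c,a,a), (c,a,d), (c,d,a), (c,d,c), (c,d,e), (c,e,c), (c,e,d), (e,a,a), (e,a,b), (e,b,e).

13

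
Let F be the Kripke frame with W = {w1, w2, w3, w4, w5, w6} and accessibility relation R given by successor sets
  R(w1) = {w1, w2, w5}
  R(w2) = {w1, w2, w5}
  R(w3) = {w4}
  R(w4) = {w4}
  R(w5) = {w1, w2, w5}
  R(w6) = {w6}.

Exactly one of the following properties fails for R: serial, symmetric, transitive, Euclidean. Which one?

Serial: yes — every world has a successor (e.g. w1 R w1).
Symmetric: no — w3 R w4 but not w4 R w3.
Transitive: yes — every two-step R-path is closed by a direct edge.
Euclidean: yes — any two successors of a common world are R-related.
Only symmetric fails.

symmetric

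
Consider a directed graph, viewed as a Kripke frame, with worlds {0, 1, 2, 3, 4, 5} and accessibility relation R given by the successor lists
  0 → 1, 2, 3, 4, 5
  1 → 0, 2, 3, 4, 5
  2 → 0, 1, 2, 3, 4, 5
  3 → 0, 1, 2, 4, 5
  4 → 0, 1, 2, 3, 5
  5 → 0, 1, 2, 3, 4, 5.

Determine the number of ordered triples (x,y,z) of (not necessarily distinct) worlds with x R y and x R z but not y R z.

20

Enumerating: (0,1,1), (0,3,3), (0,4,4), (1,0,0), (1,3,3), (1,4,4), (2,0,0), (2,1,1), (2,3,3), (2,4,4), (3,0,0), (3,1,1), … and 8 more.
Total: 20.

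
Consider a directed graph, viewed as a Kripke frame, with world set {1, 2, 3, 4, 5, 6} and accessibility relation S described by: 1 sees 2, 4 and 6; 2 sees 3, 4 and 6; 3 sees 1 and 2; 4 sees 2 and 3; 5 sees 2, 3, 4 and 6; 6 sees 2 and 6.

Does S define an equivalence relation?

Reflexive: no — 1 is not related to itself.
Symmetric: no — 1 S 2 but not 2 S 1.
Transitive: no — 1 S 2 and 2 S 3, but not 1 S 3.
So S is not an equivalence relation.

No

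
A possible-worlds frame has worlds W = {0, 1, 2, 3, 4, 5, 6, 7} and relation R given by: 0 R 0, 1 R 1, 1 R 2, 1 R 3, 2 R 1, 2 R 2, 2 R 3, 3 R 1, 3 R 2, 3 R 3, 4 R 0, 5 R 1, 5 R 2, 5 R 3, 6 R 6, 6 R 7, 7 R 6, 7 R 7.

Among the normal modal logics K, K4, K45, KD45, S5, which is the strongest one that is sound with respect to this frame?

Transitive (axiom 4): yes — every two-step R-path is closed by a direct edge.
Euclidean (axiom 5): yes — any two successors of a common world are R-related.
Serial (axiom D): yes — every world has a successor (e.g. 0 R 0).
Reflexive (axiom T): no — 4 is not related to itself.
So F validates K, K4, K45, KD45; S5 would additionally require R to be reflexive. The strongest is KD45.

KD45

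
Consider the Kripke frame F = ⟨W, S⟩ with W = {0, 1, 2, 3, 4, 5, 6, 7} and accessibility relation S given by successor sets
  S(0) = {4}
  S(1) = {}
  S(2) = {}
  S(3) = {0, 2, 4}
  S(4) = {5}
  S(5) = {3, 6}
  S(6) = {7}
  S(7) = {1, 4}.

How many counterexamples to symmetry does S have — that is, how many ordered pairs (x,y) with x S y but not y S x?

10

Enumerating: (0,4), (3,0), (3,2), (3,4), (4,5), (5,3), (5,6), (6,7), (7,1), (7,4).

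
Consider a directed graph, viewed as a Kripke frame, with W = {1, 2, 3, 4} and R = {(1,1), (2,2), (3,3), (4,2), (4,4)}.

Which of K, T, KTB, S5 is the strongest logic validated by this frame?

Reflexive (axiom T): yes — every world is R-related to itself.
Symmetric (axiom B): no — 4 R 2 but not 2 R 4.
Euclidean (axiom 5): no — 4 R 2 and 4 R 4, but not 2 R 4.
So F validates K, T; KTB would additionally require R to be symmetric. The strongest is T.

T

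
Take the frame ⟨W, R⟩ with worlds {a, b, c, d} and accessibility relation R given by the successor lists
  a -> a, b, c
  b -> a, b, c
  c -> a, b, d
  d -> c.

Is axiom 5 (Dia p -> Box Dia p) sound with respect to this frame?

By correspondence theory, 5 is valid on a frame iff R is Euclidean.
Euclidean: no — c R a and c R d, but not a R d.

No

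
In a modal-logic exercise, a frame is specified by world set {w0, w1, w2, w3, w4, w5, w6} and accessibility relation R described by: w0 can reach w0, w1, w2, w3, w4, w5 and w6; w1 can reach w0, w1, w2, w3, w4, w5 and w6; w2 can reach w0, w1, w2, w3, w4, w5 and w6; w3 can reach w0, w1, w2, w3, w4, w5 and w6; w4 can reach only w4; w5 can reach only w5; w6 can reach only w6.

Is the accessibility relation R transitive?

Transitive: yes — every two-step R-path is closed by a direct edge.

Yes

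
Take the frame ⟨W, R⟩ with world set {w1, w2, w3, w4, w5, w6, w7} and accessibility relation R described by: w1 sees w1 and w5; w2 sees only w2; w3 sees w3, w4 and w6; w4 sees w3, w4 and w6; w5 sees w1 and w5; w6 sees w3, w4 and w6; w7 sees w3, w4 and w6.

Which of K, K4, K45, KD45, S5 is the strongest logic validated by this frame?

Transitive (axiom 4): yes — every two-step R-path is closed by a direct edge.
Euclidean (axiom 5): yes — any two successors of a common world are R-related.
Serial (axiom D): yes — every world has a successor (e.g. w1 R w1).
Reflexive (axiom T): no — w7 is not related to itself.
So F validates K, K4, K45, KD45; S5 would additionally require R to be reflexive. The strongest is KD45.

KD45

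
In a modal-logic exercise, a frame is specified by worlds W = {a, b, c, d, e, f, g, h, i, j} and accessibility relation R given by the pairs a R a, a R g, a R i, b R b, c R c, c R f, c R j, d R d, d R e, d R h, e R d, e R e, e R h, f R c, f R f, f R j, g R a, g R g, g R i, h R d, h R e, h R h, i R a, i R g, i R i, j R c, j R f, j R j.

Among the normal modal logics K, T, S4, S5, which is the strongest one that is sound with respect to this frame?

Reflexive (axiom T): yes — every world is R-related to itself.
Transitive (axiom 4): yes — every two-step R-path is closed by a direct edge.
Euclidean (axiom 5): yes — any two successors of a common world are R-related.
So F validates K, T, S4, S5. The strongest is S5.

S5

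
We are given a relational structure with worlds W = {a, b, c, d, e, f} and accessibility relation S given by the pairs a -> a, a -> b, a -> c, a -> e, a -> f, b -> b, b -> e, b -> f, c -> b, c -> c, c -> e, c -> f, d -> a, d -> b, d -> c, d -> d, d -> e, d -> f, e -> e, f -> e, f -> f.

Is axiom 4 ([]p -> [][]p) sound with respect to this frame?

Yes

By correspondence theory, 4 is valid on a frame iff S is transitive.
Transitive: yes — every two-step S-path is closed by a direct edge.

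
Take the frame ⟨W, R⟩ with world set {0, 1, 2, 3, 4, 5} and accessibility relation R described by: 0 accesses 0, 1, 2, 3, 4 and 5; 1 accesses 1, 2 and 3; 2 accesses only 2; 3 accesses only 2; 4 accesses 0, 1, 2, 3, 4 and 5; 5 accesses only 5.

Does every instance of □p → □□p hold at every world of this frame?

By correspondence theory, 4 is valid on a frame iff R is transitive.
Transitive: yes — every two-step R-path is closed by a direct edge.

Yes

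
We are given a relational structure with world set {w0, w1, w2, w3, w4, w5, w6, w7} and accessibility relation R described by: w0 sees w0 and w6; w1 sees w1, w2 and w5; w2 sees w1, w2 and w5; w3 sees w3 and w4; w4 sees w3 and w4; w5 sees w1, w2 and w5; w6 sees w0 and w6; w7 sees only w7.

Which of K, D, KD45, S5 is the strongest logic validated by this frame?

S5

Serial (axiom D): yes — every world has a successor (e.g. w0 R w0).
Euclidean (axiom 5): yes — any two successors of a common world are R-related.
Transitive (axiom 4): yes — every two-step R-path is closed by a direct edge.
Reflexive (axiom T): yes — every world is R-related to itself.
So F validates K, D, KD45, S5. The strongest is S5.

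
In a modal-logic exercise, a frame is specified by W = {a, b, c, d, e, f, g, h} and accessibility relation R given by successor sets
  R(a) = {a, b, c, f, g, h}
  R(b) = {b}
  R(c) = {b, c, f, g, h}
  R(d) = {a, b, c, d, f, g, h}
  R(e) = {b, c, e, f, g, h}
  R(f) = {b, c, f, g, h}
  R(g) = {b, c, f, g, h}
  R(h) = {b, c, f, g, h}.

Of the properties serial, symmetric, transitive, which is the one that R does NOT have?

Serial: yes — every world has a successor (e.g. a R a).
Symmetric: no — a R b but not b R a.
Transitive: yes — every two-step R-path is closed by a direct edge.
Only symmetric fails.

symmetric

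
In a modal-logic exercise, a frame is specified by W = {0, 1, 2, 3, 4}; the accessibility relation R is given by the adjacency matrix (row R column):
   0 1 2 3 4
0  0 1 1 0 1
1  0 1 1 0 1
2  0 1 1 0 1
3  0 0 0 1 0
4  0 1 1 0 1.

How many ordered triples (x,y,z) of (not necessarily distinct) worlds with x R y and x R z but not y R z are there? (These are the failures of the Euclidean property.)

R is Euclidean; there are no such tuples.

0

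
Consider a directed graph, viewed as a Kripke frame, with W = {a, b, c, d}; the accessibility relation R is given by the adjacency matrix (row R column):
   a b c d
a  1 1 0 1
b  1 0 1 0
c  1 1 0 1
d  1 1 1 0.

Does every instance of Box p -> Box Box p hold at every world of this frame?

No

By correspondence theory, 4 is valid on a frame iff R is transitive.
Transitive: no — a R b and b R c, but not a R c.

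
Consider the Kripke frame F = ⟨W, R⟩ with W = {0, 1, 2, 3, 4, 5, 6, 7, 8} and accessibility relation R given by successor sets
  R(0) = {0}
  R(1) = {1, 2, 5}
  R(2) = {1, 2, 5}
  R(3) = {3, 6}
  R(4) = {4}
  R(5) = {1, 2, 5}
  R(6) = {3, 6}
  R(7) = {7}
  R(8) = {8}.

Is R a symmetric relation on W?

Symmetric: yes — every pair in R has its reverse in R.

Yes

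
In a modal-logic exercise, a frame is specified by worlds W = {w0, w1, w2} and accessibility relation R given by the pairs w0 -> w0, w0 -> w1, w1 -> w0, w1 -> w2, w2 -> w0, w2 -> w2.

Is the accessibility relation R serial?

Yes

Serial: yes — every world has a successor (e.g. w0 R w0).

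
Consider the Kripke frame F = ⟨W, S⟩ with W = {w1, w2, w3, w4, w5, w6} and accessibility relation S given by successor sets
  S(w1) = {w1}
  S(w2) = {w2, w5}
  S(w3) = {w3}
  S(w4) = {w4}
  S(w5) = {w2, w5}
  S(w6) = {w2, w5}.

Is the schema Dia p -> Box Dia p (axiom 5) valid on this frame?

Yes

Axiom 5 corresponds to the accessibility relation being Euclidean.
Euclidean: yes — any two successors of a common world are S-related.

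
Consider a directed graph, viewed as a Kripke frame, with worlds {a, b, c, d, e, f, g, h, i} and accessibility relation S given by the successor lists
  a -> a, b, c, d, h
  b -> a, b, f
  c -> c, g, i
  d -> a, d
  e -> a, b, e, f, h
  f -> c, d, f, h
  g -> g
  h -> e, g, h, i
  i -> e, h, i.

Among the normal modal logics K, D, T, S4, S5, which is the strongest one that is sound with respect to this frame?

T

Serial (axiom D): yes — every world has a successor (e.g. a S a).
Reflexive (axiom T): yes — every world is S-related to itself.
Transitive (axiom 4): no — a S b and b S f, but not a S f.
Euclidean (axiom 5): no — a S b and a S c, but not b S c.
So F validates K, D, T; S4 would additionally require S to be transitive. The strongest is T.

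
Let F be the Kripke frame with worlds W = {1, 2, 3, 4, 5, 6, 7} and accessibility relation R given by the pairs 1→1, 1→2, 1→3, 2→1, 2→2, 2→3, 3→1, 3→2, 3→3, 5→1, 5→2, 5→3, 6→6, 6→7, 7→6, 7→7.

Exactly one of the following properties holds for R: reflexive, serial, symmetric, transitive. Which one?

Reflexive: no — 4 is not related to itself.
Serial: no — 4 has no R-successor.
Symmetric: no — 5 R 1 but not 1 R 5.
Transitive: yes — every two-step R-path is closed by a direct edge.
Only transitive holds.

transitive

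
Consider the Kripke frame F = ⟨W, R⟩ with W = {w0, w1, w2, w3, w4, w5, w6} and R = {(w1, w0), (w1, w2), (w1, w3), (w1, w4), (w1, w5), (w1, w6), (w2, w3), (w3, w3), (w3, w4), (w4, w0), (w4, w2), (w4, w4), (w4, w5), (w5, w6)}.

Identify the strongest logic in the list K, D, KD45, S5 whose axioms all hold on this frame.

K

Serial (axiom D): no — w0 has no R-successor.
Euclidean (axiom 5): no — w1 R w0 and w1 R w2, but not w0 R w2.
Transitive (axiom 4): no — w2 R w3 and w3 R w4, but not w2 R w4.
Reflexive (axiom T): no — w0 is not related to itself.
So F validates K; D would additionally require R to be serial. The strongest is K.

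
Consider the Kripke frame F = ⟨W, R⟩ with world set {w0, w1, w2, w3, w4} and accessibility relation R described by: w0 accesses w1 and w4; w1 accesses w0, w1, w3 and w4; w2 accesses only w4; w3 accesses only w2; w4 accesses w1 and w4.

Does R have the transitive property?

Transitive: no — w0 R w1 and w1 R w3, but not w0 R w3.

No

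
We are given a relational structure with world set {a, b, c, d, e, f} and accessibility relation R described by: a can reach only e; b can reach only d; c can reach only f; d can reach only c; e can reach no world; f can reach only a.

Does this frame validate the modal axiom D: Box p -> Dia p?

By correspondence theory, D is valid on a frame iff R is serial.
Serial: no — e has no R-successor.

No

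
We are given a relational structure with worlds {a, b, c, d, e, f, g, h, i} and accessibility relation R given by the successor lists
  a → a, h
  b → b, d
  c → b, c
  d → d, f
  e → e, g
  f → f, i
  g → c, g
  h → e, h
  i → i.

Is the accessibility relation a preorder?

No

Reflexive: yes — every world is R-related to itself.
Transitive: no — a R h and h R e, but not a R e.
So R is not a preorder.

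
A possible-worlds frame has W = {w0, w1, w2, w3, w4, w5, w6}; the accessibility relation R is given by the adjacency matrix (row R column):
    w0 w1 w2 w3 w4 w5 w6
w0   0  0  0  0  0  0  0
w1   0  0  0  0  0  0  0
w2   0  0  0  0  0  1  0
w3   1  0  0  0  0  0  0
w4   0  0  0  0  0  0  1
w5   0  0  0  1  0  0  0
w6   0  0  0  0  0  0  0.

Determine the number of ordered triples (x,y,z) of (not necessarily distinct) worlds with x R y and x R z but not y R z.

4

Enumerating: (w2,w5,w5), (w3,w0,w0), (w4,w6,w6), (w5,w3,w3).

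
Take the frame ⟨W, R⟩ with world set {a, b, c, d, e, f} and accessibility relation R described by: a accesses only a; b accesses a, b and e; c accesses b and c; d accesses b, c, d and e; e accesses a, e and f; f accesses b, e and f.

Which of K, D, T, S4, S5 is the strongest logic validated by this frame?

T

Serial (axiom D): yes — every world has a successor (e.g. a R a).
Reflexive (axiom T): yes — every world is R-related to itself.
Transitive (axiom 4): no — b R e and e R f, but not b R f.
Euclidean (axiom 5): no — b R a and b R e, but not a R e.
So F validates K, D, T; S4 would additionally require R to be transitive. The strongest is T.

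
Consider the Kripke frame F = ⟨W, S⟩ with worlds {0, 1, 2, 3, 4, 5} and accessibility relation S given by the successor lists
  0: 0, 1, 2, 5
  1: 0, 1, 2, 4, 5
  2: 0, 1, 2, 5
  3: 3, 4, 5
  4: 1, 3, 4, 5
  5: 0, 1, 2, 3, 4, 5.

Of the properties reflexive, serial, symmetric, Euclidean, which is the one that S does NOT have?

Reflexive: yes — every world is S-related to itself.
Serial: yes — every world has a successor (e.g. 0 S 0).
Symmetric: yes — every pair in S has its reverse in S.
Euclidean: no — 1 S 0 and 1 S 4, but not 0 S 4.
Only Euclidean fails.

Euclidean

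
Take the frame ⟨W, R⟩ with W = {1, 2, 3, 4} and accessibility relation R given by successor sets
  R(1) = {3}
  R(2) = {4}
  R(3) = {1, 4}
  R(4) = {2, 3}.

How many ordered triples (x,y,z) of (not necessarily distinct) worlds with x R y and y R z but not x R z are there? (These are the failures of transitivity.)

Enumerating: (1,3,1), (1,3,4), (2,4,2), (2,4,3), (3,1,3), (3,4,2), (3,4,3), (4,2,4), (4,3,1), (4,3,4).

10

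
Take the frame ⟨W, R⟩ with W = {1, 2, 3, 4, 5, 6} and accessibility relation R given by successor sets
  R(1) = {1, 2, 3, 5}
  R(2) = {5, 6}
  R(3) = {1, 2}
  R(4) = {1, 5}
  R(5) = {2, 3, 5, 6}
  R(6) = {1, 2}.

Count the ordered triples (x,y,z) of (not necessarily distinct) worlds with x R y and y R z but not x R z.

21

Enumerating: (1,2,6), (1,5,6), (2,5,2), (2,5,3), (2,6,1), (2,6,2), (3,1,3), (3,1,5), (3,2,5), (3,2,6), (4,1,2), (4,1,3), … and 9 more.
Total: 21.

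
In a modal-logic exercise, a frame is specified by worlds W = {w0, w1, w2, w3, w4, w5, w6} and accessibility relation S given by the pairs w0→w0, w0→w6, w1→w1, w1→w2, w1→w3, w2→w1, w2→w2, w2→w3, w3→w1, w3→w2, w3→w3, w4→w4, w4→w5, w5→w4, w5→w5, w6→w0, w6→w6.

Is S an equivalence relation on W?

Yes

Reflexive: yes — every world is S-related to itself.
Symmetric: yes — every pair in S has its reverse in S.
Transitive: yes — every two-step S-path is closed by a direct edge.
So S is an equivalence relation.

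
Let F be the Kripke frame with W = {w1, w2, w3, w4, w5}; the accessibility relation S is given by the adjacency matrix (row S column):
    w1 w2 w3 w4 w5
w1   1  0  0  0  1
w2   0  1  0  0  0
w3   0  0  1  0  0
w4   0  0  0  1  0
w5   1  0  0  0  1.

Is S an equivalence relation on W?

Reflexive: yes — every world is S-related to itself.
Symmetric: yes — every pair in S has its reverse in S.
Transitive: yes — every two-step S-path is closed by a direct edge.
So S is an equivalence relation.

Yes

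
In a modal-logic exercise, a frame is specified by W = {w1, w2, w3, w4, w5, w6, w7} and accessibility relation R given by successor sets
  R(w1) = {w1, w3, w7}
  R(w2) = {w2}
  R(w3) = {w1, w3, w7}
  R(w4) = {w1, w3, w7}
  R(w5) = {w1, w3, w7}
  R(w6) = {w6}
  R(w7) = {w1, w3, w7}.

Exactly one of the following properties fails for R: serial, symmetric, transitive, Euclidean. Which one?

symmetric

Serial: yes — every world has a successor (e.g. w1 R w1).
Symmetric: no — w4 R w1 but not w1 R w4.
Transitive: yes — every two-step R-path is closed by a direct edge.
Euclidean: yes — any two successors of a common world are R-related.
Only symmetric fails.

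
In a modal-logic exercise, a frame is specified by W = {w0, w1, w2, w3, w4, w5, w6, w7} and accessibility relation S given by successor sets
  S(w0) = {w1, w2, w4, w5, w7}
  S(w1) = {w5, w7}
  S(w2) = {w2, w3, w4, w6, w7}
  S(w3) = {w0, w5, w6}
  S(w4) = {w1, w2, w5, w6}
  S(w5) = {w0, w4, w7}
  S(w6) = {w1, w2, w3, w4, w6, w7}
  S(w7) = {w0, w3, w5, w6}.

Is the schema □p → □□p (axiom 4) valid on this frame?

By correspondence theory, 4 is valid on a frame iff S is transitive.
Transitive: no — w0 S w2 and w2 S w3, but not w0 S w3.

No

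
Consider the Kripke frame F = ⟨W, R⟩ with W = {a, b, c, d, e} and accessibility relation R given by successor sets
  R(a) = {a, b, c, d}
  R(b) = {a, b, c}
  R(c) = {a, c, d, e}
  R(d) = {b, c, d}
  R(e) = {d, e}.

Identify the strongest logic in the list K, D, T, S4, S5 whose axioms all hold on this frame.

T

Serial (axiom D): yes — every world has a successor (e.g. a R a).
Reflexive (axiom T): yes — every world is R-related to itself.
Transitive (axiom 4): no — a R c and c R e, but not a R e.
Euclidean (axiom 5): no — a R b and a R d, but not b R d.
So F validates K, D, T; S4 would additionally require R to be transitive. The strongest is T.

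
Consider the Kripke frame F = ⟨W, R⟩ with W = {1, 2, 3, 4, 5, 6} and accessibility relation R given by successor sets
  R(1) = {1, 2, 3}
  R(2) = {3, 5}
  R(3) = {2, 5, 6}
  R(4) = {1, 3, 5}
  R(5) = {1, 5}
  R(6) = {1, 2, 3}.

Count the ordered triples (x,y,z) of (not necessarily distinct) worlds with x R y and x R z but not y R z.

21

Enumerating: (1,2,1), (1,2,2), (1,3,1), (1,3,3), (2,3,3), (2,5,3), (3,2,2), (3,2,6), (3,5,2), (3,5,6), (3,6,5), (3,6,6), … and 9 more.
Total: 21.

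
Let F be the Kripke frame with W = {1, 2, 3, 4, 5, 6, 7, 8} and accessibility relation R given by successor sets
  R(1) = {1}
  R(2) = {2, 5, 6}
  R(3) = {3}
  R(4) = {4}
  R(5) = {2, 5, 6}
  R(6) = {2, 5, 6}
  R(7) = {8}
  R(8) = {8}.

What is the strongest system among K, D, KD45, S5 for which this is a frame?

Serial (axiom D): yes — every world has a successor (e.g. 1 R 1).
Euclidean (axiom 5): yes — any two successors of a common world are R-related.
Transitive (axiom 4): yes — every two-step R-path is closed by a direct edge.
Reflexive (axiom T): no — 7 is not related to itself.
So F validates K, D, KD45; S5 would additionally require R to be reflexive. The strongest is KD45.

KD45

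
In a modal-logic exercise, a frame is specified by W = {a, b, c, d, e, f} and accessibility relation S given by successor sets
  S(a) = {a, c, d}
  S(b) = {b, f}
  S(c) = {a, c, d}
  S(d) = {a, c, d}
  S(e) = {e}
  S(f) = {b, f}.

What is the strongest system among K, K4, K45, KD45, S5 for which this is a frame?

Transitive (axiom 4): yes — every two-step S-path is closed by a direct edge.
Euclidean (axiom 5): yes — any two successors of a common world are S-related.
Serial (axiom D): yes — every world has a successor (e.g. a S a).
Reflexive (axiom T): yes — every world is S-related to itself.
So F validates K, K4, K45, KD45, S5. The strongest is S5.

S5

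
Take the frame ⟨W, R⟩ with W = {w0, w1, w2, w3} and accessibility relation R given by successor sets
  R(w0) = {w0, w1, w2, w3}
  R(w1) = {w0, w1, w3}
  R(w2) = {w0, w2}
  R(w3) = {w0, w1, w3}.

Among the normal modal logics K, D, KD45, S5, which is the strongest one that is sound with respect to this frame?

D

Serial (axiom D): yes — every world has a successor (e.g. w0 R w0).
Euclidean (axiom 5): no — w0 R w1 and w0 R w2, but not w1 R w2.
Transitive (axiom 4): no — w1 R w0 and w0 R w2, but not w1 R w2.
Reflexive (axiom T): yes — every world is R-related to itself.
So F validates K, D; KD45 would additionally require R to be Euclidean and transitive. The strongest is D.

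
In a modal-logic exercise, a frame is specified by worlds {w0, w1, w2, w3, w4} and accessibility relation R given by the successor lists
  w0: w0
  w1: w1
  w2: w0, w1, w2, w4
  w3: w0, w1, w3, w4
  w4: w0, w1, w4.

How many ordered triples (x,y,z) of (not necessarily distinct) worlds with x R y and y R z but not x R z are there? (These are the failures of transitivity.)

R is transitive; there are no such tuples.

0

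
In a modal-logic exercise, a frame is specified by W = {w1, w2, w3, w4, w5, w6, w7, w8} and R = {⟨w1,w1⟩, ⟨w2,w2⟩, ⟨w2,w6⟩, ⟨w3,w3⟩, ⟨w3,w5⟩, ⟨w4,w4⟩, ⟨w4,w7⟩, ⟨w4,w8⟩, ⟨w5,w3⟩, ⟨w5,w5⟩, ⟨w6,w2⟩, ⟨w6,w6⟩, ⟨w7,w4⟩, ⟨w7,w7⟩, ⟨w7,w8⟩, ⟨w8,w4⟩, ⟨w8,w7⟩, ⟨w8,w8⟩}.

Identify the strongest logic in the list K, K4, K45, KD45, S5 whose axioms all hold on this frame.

S5

Transitive (axiom 4): yes — every two-step R-path is closed by a direct edge.
Euclidean (axiom 5): yes — any two successors of a common world are R-related.
Serial (axiom D): yes — every world has a successor (e.g. w1 R w1).
Reflexive (axiom T): yes — every world is R-related to itself.
So F validates K, K4, K45, KD45, S5. The strongest is S5.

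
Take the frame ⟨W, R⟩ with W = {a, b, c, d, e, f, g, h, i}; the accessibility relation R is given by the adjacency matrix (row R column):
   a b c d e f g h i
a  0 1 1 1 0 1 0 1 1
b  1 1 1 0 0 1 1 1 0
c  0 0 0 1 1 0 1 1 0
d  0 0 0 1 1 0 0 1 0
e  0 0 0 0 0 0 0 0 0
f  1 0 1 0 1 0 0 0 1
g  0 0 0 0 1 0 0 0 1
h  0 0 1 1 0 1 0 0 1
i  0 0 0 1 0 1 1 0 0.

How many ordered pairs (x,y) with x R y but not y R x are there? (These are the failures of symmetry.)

Enumerating: (a,c), (a,d), (a,h), (a,i), (b,c), (b,f), (b,g), (b,h), (c,d), (c,e), (c,g), (d,e), (f,c), (f,e), (g,e), (h,f), (h,i), (i,d).

18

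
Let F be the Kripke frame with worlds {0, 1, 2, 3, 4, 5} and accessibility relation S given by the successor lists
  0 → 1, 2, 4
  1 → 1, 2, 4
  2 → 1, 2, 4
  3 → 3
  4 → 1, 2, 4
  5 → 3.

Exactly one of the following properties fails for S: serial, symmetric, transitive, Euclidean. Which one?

Serial: yes — every world has a successor (e.g. 0 S 1).
Symmetric: no — 0 S 1 but not 1 S 0.
Transitive: yes — every two-step S-path is closed by a direct edge.
Euclidean: yes — any two successors of a common world are S-related.
Only symmetric fails.

symmetric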